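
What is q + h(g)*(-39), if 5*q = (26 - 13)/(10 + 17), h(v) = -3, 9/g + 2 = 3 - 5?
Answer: 15808/135 ≈ 117.10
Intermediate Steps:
g = -9/4 (g = 9/(-2 + (3 - 5)) = 9/(-2 - 2) = 9/(-4) = 9*(-¼) = -9/4 ≈ -2.2500)
q = 13/135 (q = ((26 - 13)/(10 + 17))/5 = (13/27)/5 = (13*(1/27))/5 = (⅕)*(13/27) = 13/135 ≈ 0.096296)
q + h(g)*(-39) = 13/135 - 3*(-39) = 13/135 + 117 = 15808/135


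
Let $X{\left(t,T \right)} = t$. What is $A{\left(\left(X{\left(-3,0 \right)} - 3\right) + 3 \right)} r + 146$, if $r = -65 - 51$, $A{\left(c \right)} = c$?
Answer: $494$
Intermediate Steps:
$r = -116$
$A{\left(\left(X{\left(-3,0 \right)} - 3\right) + 3 \right)} r + 146 = \left(\left(-3 - 3\right) + 3\right) \left(-116\right) + 146 = \left(-6 + 3\right) \left(-116\right) + 146 = \left(-3\right) \left(-116\right) + 146 = 348 + 146 = 494$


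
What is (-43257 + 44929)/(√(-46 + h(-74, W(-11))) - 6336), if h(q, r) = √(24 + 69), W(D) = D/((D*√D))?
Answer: -1672/(6336 - I*√(46 - √93)) ≈ -0.26389 - 0.00025113*I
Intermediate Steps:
W(D) = D^(-½) (W(D) = D/(D^(3/2)) = D/D^(3/2) = D^(-½))
h(q, r) = √93
(-43257 + 44929)/(√(-46 + h(-74, W(-11))) - 6336) = (-43257 + 44929)/(√(-46 + √93) - 6336) = 1672/(-6336 + √(-46 + √93))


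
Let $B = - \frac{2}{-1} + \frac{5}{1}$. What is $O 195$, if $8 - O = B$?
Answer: $195$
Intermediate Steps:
$B = 7$ ($B = \left(-2\right) \left(-1\right) + 5 \cdot 1 = 2 + 5 = 7$)
$O = 1$ ($O = 8 - 7 = 1$)
$O 195 = 1 \cdot 195 = 195$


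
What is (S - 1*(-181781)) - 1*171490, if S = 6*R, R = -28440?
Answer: -160349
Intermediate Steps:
S = -170640 (S = 6*(-28440) = -170640)
(S - 1*(-181781)) - 1*171490 = (-170640 - 1*(-181781)) - 1*171490 = (-170640 + 181781) - 171490 = 11141 - 171490 = -160349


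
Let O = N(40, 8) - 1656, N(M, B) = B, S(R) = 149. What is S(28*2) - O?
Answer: 1797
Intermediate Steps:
O = -1648 (O = 8 - 1656 = -1648)
S(28*2) - O = 149 - 1*(-1648) = 149 + 1648 = 1797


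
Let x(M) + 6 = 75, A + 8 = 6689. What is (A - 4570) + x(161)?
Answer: 2180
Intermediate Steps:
A = 6681 (A = -8 + 6689 = 6681)
x(M) = 69 (x(M) = -6 + 75 = 69)
(A - 4570) + x(161) = (6681 - 4570) + 69 = 2111 + 69 = 2180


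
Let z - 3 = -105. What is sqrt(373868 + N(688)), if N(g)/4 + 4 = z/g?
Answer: sqrt(2765005006)/86 ≈ 611.43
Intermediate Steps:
z = -102 (z = 3 - 105 = -102)
N(g) = -16 - 408/g (N(g) = -16 + 4*(-102/g) = -16 - 408/g)
sqrt(373868 + N(688)) = sqrt(373868 + (-16 - 408/688)) = sqrt(373868 + (-16 - 408*1/688)) = sqrt(373868 + (-16 - 51/86)) = sqrt(373868 - 1427/86) = sqrt(32151221/86) = sqrt(2765005006)/86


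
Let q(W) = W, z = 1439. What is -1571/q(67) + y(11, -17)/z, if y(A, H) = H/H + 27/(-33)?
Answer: -24867225/1060543 ≈ -23.448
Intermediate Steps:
y(A, H) = 2/11 (y(A, H) = 1 + 27*(-1/33) = 1 - 9/11 = 2/11)
-1571/q(67) + y(11, -17)/z = -1571/67 + (2/11)/1439 = -1571*1/67 + (2/11)*(1/1439) = -1571/67 + 2/15829 = -24867225/1060543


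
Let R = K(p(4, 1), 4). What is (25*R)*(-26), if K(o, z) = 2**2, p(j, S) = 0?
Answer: -2600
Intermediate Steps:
K(o, z) = 4
R = 4
(25*R)*(-26) = (25*4)*(-26) = 100*(-26) = -2600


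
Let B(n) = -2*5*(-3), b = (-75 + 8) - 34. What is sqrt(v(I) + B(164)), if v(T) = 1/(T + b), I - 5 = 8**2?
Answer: sqrt(1918)/8 ≈ 5.4744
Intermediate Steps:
b = -101 (b = -67 - 34 = -101)
I = 69 (I = 5 + 8**2 = 5 + 64 = 69)
v(T) = 1/(-101 + T) (v(T) = 1/(T - 101) = 1/(-101 + T))
B(n) = 30 (B(n) = -10*(-3) = 30)
sqrt(v(I) + B(164)) = sqrt(1/(-101 + 69) + 30) = sqrt(1/(-32) + 30) = sqrt(-1/32 + 30) = sqrt(959/32) = sqrt(1918)/8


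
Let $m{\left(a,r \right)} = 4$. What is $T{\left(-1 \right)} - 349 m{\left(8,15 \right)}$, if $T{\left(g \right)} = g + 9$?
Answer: $-1388$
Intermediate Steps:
$T{\left(g \right)} = 9 + g$
$T{\left(-1 \right)} - 349 m{\left(8,15 \right)} = \left(9 - 1\right) - 1396 = 8 - 1396 = -1388$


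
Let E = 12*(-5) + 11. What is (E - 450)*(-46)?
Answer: 22954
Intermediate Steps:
E = -49 (E = -60 + 11 = -49)
(E - 450)*(-46) = (-49 - 450)*(-46) = -499*(-46) = 22954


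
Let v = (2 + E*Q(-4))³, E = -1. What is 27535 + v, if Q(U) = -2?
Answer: 27599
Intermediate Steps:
v = 64 (v = (2 - 1*(-2))³ = (2 + 2)³ = 4³ = 64)
27535 + v = 27535 + 64 = 27599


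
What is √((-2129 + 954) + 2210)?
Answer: 3*√115 ≈ 32.171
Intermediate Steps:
√((-2129 + 954) + 2210) = √(-1175 + 2210) = √1035 = 3*√115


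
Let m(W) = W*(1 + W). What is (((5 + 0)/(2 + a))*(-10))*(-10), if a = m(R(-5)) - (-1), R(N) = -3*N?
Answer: 500/243 ≈ 2.0576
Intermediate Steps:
a = 241 (a = (-3*(-5))*(1 - 3*(-5)) - (-1) = 15*(1 + 15) - 1*(-1) = 15*16 + 1 = 240 + 1 = 241)
(((5 + 0)/(2 + a))*(-10))*(-10) = (((5 + 0)/(2 + 241))*(-10))*(-10) = ((5/243)*(-10))*(-10) = -50/243*(-10) = 500/243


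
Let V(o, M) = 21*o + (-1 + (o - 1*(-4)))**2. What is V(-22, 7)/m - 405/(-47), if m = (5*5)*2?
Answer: 15503/2350 ≈ 6.5970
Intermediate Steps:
V(o, M) = (3 + o)**2 + 21*o (V(o, M) = 21*o + (-1 + (o + 4))**2 = 21*o + (-1 + (4 + o))**2 = 21*o + (3 + o)**2 = (3 + o)**2 + 21*o)
m = 50 (m = 25*2 = 50)
V(-22, 7)/m - 405/(-47) = ((3 - 22)**2 + 21*(-22))/50 - 405/(-47) = ((-19)**2 - 462)*(1/50) - 405*(-1/47) = (361 - 462)*(1/50) + 405/47 = -101*1/50 + 405/47 = -101/50 + 405/47 = 15503/2350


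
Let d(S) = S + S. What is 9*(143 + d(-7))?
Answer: 1161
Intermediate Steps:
d(S) = 2*S
9*(143 + d(-7)) = 9*(143 + 2*(-7)) = 9*(143 - 14) = 9*129 = 1161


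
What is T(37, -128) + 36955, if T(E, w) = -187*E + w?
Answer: 29908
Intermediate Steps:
T(E, w) = w - 187*E
T(37, -128) + 36955 = (-128 - 187*37) + 36955 = (-128 - 6919) + 36955 = -7047 + 36955 = 29908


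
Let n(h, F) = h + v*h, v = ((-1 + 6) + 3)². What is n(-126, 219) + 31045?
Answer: 22855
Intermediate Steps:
v = 64 (v = (5 + 3)² = 8² = 64)
n(h, F) = 65*h (n(h, F) = h + 64*h = 65*h)
n(-126, 219) + 31045 = 65*(-126) + 31045 = -8190 + 31045 = 22855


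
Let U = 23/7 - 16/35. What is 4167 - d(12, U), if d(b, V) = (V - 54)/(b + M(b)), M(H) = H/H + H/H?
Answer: 2043621/490 ≈ 4170.7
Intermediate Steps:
M(H) = 2 (M(H) = 1 + 1 = 2)
U = 99/35 (U = 23*(⅐) - 16*1/35 = 23/7 - 16/35 = 99/35 ≈ 2.8286)
d(b, V) = (-54 + V)/(2 + b) (d(b, V) = (V - 54)/(b + 2) = (-54 + V)/(2 + b))
4167 - d(12, U) = 4167 - (-54 + 99/35)/(2 + 12) = 4167 - (-1791)/(14*35) = 4167 - 1*(-1791/490) = 4167 + 1791/490 = 2043621/490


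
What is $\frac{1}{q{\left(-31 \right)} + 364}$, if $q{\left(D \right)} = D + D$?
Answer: $\frac{1}{302} \approx 0.0033113$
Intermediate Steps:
$q{\left(D \right)} = 2 D$
$\frac{1}{q{\left(-31 \right)} + 364} = \frac{1}{2 \left(-31\right) + 364} = \frac{1}{-62 + 364} = \frac{1}{302}$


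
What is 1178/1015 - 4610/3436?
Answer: -315771/1743770 ≈ -0.18109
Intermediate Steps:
1178/1015 - 4610/3436 = 1178*(1/1015) - 4610*1/3436 = 1178/1015 - 2305/1718 = -315771/1743770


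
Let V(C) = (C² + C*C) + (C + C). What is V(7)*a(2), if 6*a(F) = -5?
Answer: -280/3 ≈ -93.333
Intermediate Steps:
a(F) = -⅚ (a(F) = (⅙)*(-5) = -⅚)
V(C) = 2*C + 2*C² (V(C) = (C² + C²) + 2*C = 2*C² + 2*C = 2*C + 2*C²)
V(7)*a(2) = (2*7*(1 + 7))*(-⅚) = (2*7*8)*(-⅚) = 112*(-⅚) = -280/3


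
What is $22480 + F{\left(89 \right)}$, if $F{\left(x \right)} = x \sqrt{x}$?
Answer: $22480 + 89 \sqrt{89} \approx 23320.0$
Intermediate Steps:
$F{\left(x \right)} = x^{\frac{3}{2}}$
$22480 + F{\left(89 \right)} = 22480 + 89^{\frac{3}{2}} = 22480 + 89 \sqrt{89}$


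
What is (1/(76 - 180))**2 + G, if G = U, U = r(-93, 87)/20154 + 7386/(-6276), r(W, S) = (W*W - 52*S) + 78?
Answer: -18397373291/19001083712 ≈ -0.96823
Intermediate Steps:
r(W, S) = 78 + W**2 - 52*S (r(W, S) = (W**2 - 52*S) + 78 = 78 + W**2 - 52*S)
U = -1701103/1756757 (U = (78 + (-93)**2 - 52*87)/20154 + 7386/(-6276) = (78 + 8649 - 4524)*(1/20154) + 7386*(-1/6276) = 4203*(1/20154) - 1231/1046 = 1401/6718 - 1231/1046 = -1701103/1756757 ≈ -0.96832)
G = -1701103/1756757 ≈ -0.96832
(1/(76 - 180))**2 + G = (1/(76 - 180))**2 - 1701103/1756757 = (1/(-104))**2 - 1701103/1756757 = (-1/104)**2 - 1701103/1756757 = 1/10816 - 1701103/1756757 = -18397373291/19001083712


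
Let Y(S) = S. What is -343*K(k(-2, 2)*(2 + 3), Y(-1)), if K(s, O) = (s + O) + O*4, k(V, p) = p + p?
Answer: -5145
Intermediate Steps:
k(V, p) = 2*p
K(s, O) = s + 5*O (K(s, O) = (O + s) + 4*O = s + 5*O)
-343*K(k(-2, 2)*(2 + 3), Y(-1)) = -343*((2*2)*(2 + 3) + 5*(-1)) = -343*(4*5 - 5) = -343*(20 - 5) = -343*15 = -5145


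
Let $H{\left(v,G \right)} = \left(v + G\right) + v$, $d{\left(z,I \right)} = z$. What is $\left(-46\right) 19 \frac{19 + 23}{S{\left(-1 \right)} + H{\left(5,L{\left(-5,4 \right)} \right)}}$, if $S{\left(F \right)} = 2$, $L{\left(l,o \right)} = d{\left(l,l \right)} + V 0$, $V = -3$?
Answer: $-5244$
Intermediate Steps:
$L{\left(l,o \right)} = l$ ($L{\left(l,o \right)} = l - 0 = l + 0 = l$)
$H{\left(v,G \right)} = G + 2 v$ ($H{\left(v,G \right)} = \left(G + v\right) + v = G + 2 v$)
$\left(-46\right) 19 \frac{19 + 23}{S{\left(-1 \right)} + H{\left(5,L{\left(-5,4 \right)} \right)}} = \left(-46\right) 19 \frac{19 + 23}{2 + \left(-5 + 2 \cdot 5\right)} = - 874 \frac{42}{2 + \left(-5 + 10\right)} = - 874 \frac{42}{2 + 5} = - 874 \cdot \frac{42}{7} = - 874 \cdot 42 \cdot \frac{1}{7} = \left(-874\right) 6 = -5244$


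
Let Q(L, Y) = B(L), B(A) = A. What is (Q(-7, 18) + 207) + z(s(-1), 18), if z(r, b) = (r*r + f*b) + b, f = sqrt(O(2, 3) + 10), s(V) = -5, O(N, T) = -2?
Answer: 243 + 36*sqrt(2) ≈ 293.91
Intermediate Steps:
Q(L, Y) = L
f = 2*sqrt(2) (f = sqrt(-2 + 10) = sqrt(8) = 2*sqrt(2) ≈ 2.8284)
z(r, b) = b + r**2 + 2*b*sqrt(2) (z(r, b) = (r*r + (2*sqrt(2))*b) + b = (r**2 + 2*b*sqrt(2)) + b = b + r**2 + 2*b*sqrt(2))
(Q(-7, 18) + 207) + z(s(-1), 18) = (-7 + 207) + (18 + (-5)**2 + 2*18*sqrt(2)) = 200 + (18 + 25 + 36*sqrt(2)) = 200 + (43 + 36*sqrt(2)) = 243 + 36*sqrt(2)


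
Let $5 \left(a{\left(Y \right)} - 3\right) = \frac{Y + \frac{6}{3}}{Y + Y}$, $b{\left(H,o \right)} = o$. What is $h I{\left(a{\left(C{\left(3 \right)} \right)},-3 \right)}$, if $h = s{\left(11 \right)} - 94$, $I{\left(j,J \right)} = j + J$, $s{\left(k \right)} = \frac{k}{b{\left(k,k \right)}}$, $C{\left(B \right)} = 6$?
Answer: $- \frac{62}{5} \approx -12.4$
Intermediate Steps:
$s{\left(k \right)} = 1$ ($s{\left(k \right)} = \frac{k}{k} = 1$)
$a{\left(Y \right)} = 3 + \frac{2 + Y}{10 Y}$ ($a{\left(Y \right)} = 3 + \frac{\left(Y + \frac{6}{3}\right) \frac{1}{Y + Y}}{5} = 3 + \frac{\left(Y + 6 \cdot \frac{1}{3}\right) \frac{1}{2 Y}}{5} = 3 + \frac{\left(Y + 2\right) \frac{1}{2 Y}}{5} = 3 + \frac{\left(2 + Y\right) \frac{1}{2 Y}}{5} = 3 + \frac{\frac{1}{2} \frac{1}{Y} \left(2 + Y\right)}{5} = 3 + \frac{2 + Y}{10 Y}$)
$I{\left(j,J \right)} = J + j$
$h = -93$ ($h = 1 - 94 = -93$)
$h I{\left(a{\left(C{\left(3 \right)} \right)},-3 \right)} = - 93 \left(-3 + \frac{2 + 31 \cdot 6}{10 \cdot 6}\right) = - 93 \left(-3 + \frac{1}{10} \cdot \frac{1}{6} \left(2 + 186\right)\right) = - 93 \left(-3 + \frac{1}{10} \cdot \frac{1}{6} \cdot 188\right) = - 93 \left(-3 + \frac{47}{15}\right) = \left(-93\right) \frac{2}{15} = - \frac{62}{5}$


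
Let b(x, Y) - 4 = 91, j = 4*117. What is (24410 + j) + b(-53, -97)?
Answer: 24973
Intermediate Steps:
j = 468
b(x, Y) = 95 (b(x, Y) = 4 + 91 = 95)
(24410 + j) + b(-53, -97) = (24410 + 468) + 95 = 24878 + 95 = 24973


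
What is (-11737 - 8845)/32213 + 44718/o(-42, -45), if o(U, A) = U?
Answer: -240227563/225491 ≈ -1065.4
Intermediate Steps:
(-11737 - 8845)/32213 + 44718/o(-42, -45) = (-11737 - 8845)/32213 + 44718/(-42) = -20582*1/32213 + 44718*(-1/42) = -20582/32213 - 7453/7 = -240227563/225491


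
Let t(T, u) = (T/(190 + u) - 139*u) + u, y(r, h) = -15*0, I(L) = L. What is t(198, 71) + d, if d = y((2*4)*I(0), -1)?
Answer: -284120/29 ≈ -9797.2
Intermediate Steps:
y(r, h) = 0
d = 0
t(T, u) = -138*u + T/(190 + u) (t(T, u) = (T/(190 + u) - 139*u) + u = (-139*u + T/(190 + u)) + u = -138*u + T/(190 + u))
t(198, 71) + d = (198 - 26220*71 - 138*71²)/(190 + 71) + 0 = (198 - 1861620 - 138*5041)/261 + 0 = (198 - 1861620 - 695658)/261 + 0 = (1/261)*(-2557080) + 0 = -284120/29 + 0 = -284120/29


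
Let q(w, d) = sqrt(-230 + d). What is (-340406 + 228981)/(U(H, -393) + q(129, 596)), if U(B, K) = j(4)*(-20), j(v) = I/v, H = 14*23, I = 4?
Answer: 1114250/17 + 111425*sqrt(366)/34 ≈ 1.2824e+5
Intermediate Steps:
H = 322
j(v) = 4/v
U(B, K) = -20 (U(B, K) = (4/4)*(-20) = (4*(1/4))*(-20) = 1*(-20) = -20)
(-340406 + 228981)/(U(H, -393) + q(129, 596)) = (-340406 + 228981)/(-20 + sqrt(-230 + 596)) = -111425/(-20 + sqrt(366))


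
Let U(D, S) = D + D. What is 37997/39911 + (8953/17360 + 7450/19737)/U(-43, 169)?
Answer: 158203757284367/168005648244960 ≈ 0.94166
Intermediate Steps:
U(D, S) = 2*D
37997/39911 + (8953/17360 + 7450/19737)/U(-43, 169) = 37997/39911 + (8953/17360 + 7450/19737)/((2*(-43))) = 37997*(1/39911) + (8953*(1/17360) + 7450*(1/19737))/(-86) = 37997/39911 + (1279/2480 + 7450/19737)*(-1/86) = 37997/39911 + (43719623/48947760)*(-1/86) = 37997/39911 - 43719623/4209507360 = 158203757284367/168005648244960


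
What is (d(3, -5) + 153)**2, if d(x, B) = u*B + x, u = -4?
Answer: 30976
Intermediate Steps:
d(x, B) = x - 4*B (d(x, B) = -4*B + x = x - 4*B)
(d(3, -5) + 153)**2 = ((3 - 4*(-5)) + 153)**2 = ((3 + 20) + 153)**2 = (23 + 153)**2 = 176**2 = 30976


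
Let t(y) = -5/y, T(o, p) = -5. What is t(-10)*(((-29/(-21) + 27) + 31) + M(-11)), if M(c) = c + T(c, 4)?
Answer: 911/42 ≈ 21.690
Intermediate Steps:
M(c) = -5 + c (M(c) = c - 5 = -5 + c)
t(-10)*(((-29/(-21) + 27) + 31) + M(-11)) = (-5/(-10))*(((-29/(-21) + 27) + 31) + (-5 - 11)) = (-5*(-⅒))*(((-29*(-1/21) + 27) + 31) - 16) = (((29/21 + 27) + 31) - 16)/2 = ((596/21 + 31) - 16)/2 = (1247/21 - 16)/2 = (½)*(911/21) = 911/42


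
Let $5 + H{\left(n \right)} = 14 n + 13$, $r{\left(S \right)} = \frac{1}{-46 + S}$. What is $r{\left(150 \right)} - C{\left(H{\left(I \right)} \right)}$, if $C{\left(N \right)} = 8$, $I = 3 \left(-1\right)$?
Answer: $- \frac{831}{104} \approx -7.9904$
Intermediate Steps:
$I = -3$
$H{\left(n \right)} = 8 + 14 n$ ($H{\left(n \right)} = -5 + \left(14 n + 13\right) = -5 + \left(13 + 14 n\right) = 8 + 14 n$)
$r{\left(150 \right)} - C{\left(H{\left(I \right)} \right)} = \frac{1}{-46 + 150} - 8 = \frac{1}{104} - 8 = - \frac{831}{104}$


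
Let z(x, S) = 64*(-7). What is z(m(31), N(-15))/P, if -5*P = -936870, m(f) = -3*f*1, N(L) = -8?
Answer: -224/93687 ≈ -0.0023909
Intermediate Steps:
m(f) = -3*f
z(x, S) = -448
P = 187374 (P = -1/5*(-936870) = 187374)
z(m(31), N(-15))/P = -448/187374 = -448*1/187374 = -224/93687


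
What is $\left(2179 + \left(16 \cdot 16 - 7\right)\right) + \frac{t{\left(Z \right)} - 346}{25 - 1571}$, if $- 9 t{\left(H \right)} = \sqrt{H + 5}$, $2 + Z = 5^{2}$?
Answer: $\frac{1877017}{773} + \frac{\sqrt{7}}{6957} \approx 2428.2$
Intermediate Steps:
$Z = 23$ ($Z = -2 + 5^{2} = -2 + 25 = 23$)
$t{\left(H \right)} = - \frac{\sqrt{5 + H}}{9}$ ($t{\left(H \right)} = - \frac{\sqrt{H + 5}}{9} = - \frac{\sqrt{5 + H}}{9}$)
$\left(2179 + \left(16 \cdot 16 - 7\right)\right) + \frac{t{\left(Z \right)} - 346}{25 - 1571} = \left(2179 + \left(16 \cdot 16 - 7\right)\right) + \frac{- \frac{\sqrt{5 + 23}}{9} - 346}{25 - 1571} = \left(2179 + \left(256 - 7\right)\right) + \frac{- \frac{\sqrt{28}}{9} - 346}{-1546} = \left(2179 + 249\right) + \left(- \frac{2 \sqrt{7}}{9} - 346\right) \left(- \frac{1}{1546}\right) = 2428 + \left(- \frac{2 \sqrt{7}}{9} - 346\right) \left(- \frac{1}{1546}\right) = 2428 + \left(-346 - \frac{2 \sqrt{7}}{9}\right) \left(- \frac{1}{1546}\right) = 2428 + \left(\frac{173}{773} + \frac{\sqrt{7}}{6957}\right) = \frac{1877017}{773} + \frac{\sqrt{7}}{6957}$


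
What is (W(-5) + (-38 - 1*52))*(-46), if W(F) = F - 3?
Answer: 4508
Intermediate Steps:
W(F) = -3 + F
(W(-5) + (-38 - 1*52))*(-46) = ((-3 - 5) + (-38 - 1*52))*(-46) = (-8 + (-38 - 52))*(-46) = (-8 - 90)*(-46) = -98*(-46) = 4508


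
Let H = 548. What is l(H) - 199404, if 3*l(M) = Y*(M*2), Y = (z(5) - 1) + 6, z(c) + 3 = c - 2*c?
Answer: -200500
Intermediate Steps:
z(c) = -3 - c (z(c) = -3 + (c - 2*c) = -3 - c)
Y = -3 (Y = ((-3 - 1*5) - 1) + 6 = ((-3 - 5) - 1) + 6 = (-8 - 1) + 6 = -9 + 6 = -3)
l(M) = -2*M (l(M) = (-3*M*2)/3 = (-6*M)/3 = -2*M)
l(H) - 199404 = -2*548 - 199404 = -1096 - 199404 = -200500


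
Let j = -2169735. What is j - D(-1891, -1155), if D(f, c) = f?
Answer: -2167844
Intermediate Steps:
j - D(-1891, -1155) = -2169735 - 1*(-1891) = -2169735 + 1891 = -2167844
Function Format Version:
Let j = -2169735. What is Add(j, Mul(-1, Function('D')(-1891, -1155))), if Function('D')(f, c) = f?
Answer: -2167844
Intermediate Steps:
Add(j, Mul(-1, Function('D')(-1891, -1155))) = Add(-2169735, Mul(-1, -1891)) = Add(-2169735, 1891) = -2167844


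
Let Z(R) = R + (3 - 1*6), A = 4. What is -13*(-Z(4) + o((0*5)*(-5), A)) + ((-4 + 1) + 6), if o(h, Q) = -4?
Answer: 68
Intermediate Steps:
Z(R) = -3 + R (Z(R) = R + (3 - 6) = R - 3 = -3 + R)
-13*(-Z(4) + o((0*5)*(-5), A)) + ((-4 + 1) + 6) = -13*(-(-3 + 4) - 4) + ((-4 + 1) + 6) = -13*(-1*1 - 4) + (-3 + 6) = -13*(-1 - 4) + 3 = -13*(-5) + 3 = 65 + 3 = 68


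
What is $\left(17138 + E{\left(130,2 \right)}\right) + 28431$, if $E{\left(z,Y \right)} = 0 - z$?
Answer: $45439$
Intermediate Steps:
$E{\left(z,Y \right)} = - z$
$\left(17138 + E{\left(130,2 \right)}\right) + 28431 = \left(17138 - 130\right) + 28431 = 17008 + 28431 = 45439$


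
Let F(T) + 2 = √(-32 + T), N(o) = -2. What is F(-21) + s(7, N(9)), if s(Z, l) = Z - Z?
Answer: -2 + I*√53 ≈ -2.0 + 7.2801*I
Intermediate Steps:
s(Z, l) = 0
F(T) = -2 + √(-32 + T)
F(-21) + s(7, N(9)) = (-2 + √(-32 - 21)) + 0 = (-2 + √(-53)) + 0 = (-2 + I*√53) + 0 = -2 + I*√53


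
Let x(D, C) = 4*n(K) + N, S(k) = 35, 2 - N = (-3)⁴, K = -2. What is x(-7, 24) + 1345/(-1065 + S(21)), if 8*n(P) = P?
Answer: -16749/206 ≈ -81.306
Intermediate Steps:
n(P) = P/8
N = -79 (N = 2 - 1*(-3)⁴ = 2 - 1*81 = 2 - 81 = -79)
x(D, C) = -80 (x(D, C) = 4*((⅛)*(-2)) - 79 = 4*(-¼) - 79 = -1 - 79 = -80)
x(-7, 24) + 1345/(-1065 + S(21)) = -80 + 1345/(-1065 + 35) = -80 + 1345/(-1030) = -80 - 1/1030*1345 = -80 - 269/206 = -16749/206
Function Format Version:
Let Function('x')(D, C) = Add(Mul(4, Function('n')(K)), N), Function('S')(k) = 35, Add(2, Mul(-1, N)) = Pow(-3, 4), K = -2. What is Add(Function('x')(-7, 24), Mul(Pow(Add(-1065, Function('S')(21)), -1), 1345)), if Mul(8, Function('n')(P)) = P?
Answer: Rational(-16749, 206) ≈ -81.306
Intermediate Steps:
Function('n')(P) = Mul(Rational(1, 8), P)
N = -79 (N = Add(2, Mul(-1, Pow(-3, 4))) = Add(2, Mul(-1, 81)) = Add(2, -81) = -79)
Function('x')(D, C) = -80 (Function('x')(D, C) = Add(Mul(4, Mul(Rational(1, 8), -2)), -79) = Add(Mul(4, Rational(-1, 4)), -79) = Add(-1, -79) = -80)
Add(Function('x')(-7, 24), Mul(Pow(Add(-1065, Function('S')(21)), -1), 1345)) = Add(-80, Mul(Pow(Add(-1065, 35), -1), 1345)) = Add(-80, Mul(Pow(-1030, -1), 1345)) = Add(-80, Mul(Rational(-1, 1030), 1345)) = Add(-80, Rational(-269, 206)) = Rational(-16749, 206)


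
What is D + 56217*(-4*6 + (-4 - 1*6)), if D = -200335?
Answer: -2111713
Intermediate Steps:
D + 56217*(-4*6 + (-4 - 1*6)) = -200335 + 56217*(-4*6 + (-4 - 1*6)) = -200335 + 56217*(-24 + (-4 - 6)) = -200335 + 56217*(-24 - 10) = -200335 + 56217*(-34) = -200335 - 1911378 = -2111713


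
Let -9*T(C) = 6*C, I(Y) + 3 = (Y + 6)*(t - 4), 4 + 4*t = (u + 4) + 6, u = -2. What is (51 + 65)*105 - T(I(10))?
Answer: 12146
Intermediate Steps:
t = 1 (t = -1 + ((-2 + 4) + 6)/4 = -1 + (2 + 6)/4 = -1 + (1/4)*8 = -1 + 2 = 1)
I(Y) = -21 - 3*Y (I(Y) = -3 + (Y + 6)*(1 - 4) = -3 + (6 + Y)*(-3) = -3 + (-18 - 3*Y) = -21 - 3*Y)
T(C) = -2*C/3
(51 + 65)*105 - T(I(10)) = (51 + 65)*105 - (-2)*(-21 - 3*10)/3 = 116*105 - (-2)*(-21 - 30)/3 = 12180 - (-2)*(-51)/3 = 12180 - 1*34 = 12180 - 34 = 12146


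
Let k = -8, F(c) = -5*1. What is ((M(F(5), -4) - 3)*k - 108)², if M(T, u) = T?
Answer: 1936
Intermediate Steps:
F(c) = -5
((M(F(5), -4) - 3)*k - 108)² = ((-5 - 3)*(-8) - 108)² = (-8*(-8) - 108)² = (64 - 108)² = (-44)² = 1936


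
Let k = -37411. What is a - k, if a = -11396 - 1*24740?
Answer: 1275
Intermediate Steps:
a = -36136 (a = -11396 - 24740 = -36136)
a - k = -36136 - 1*(-37411) = -36136 + 37411 = 1275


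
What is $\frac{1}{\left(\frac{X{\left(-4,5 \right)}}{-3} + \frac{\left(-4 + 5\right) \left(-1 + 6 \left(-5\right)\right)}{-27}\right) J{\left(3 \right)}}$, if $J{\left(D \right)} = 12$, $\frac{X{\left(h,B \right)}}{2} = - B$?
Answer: $\frac{9}{484} \approx 0.018595$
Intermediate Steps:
$X{\left(h,B \right)} = - 2 B$ ($X{\left(h,B \right)} = 2 \left(- B\right) = - 2 B$)
$\frac{1}{\left(\frac{X{\left(-4,5 \right)}}{-3} + \frac{\left(-4 + 5\right) \left(-1 + 6 \left(-5\right)\right)}{-27}\right) J{\left(3 \right)}} = \frac{1}{\left(\frac{\left(-2\right) 5}{-3} + \frac{\left(-4 + 5\right) \left(-1 + 6 \left(-5\right)\right)}{-27}\right) 12} = \frac{1}{\left(\left(-10\right) \left(- \frac{1}{3}\right) + 1 \left(-1 - 30\right) \left(- \frac{1}{27}\right)\right) 12} = \frac{1}{\left(\frac{10}{3} + 1 \left(-31\right) \left(- \frac{1}{27}\right)\right) 12} = \frac{1}{\left(\frac{10}{3} - - \frac{31}{27}\right) 12} = \frac{1}{\left(\frac{10}{3} + \frac{31}{27}\right) 12} = \frac{1}{\frac{121}{27} \cdot 12} = \frac{1}{\frac{484}{9}} = \frac{9}{484}$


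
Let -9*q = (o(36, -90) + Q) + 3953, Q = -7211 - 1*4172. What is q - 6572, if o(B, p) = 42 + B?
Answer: -51796/9 ≈ -5755.1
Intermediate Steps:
Q = -11383 (Q = -7211 - 4172 = -11383)
q = 7352/9 (q = -(((42 + 36) - 11383) + 3953)/9 = -((78 - 11383) + 3953)/9 = -(-11305 + 3953)/9 = -⅑*(-7352) = 7352/9 ≈ 816.89)
q - 6572 = 7352/9 - 6572 = -51796/9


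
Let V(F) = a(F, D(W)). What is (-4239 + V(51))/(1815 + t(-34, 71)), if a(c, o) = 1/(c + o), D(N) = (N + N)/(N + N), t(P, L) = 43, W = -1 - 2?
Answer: -220427/96616 ≈ -2.2815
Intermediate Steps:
W = -3
D(N) = 1 (D(N) = (2*N)/((2*N)) = (2*N)*(1/(2*N)) = 1)
V(F) = 1/(1 + F) (V(F) = 1/(F + 1) = 1/(1 + F))
(-4239 + V(51))/(1815 + t(-34, 71)) = (-4239 + 1/(1 + 51))/(1815 + 43) = (-4239 + 1/52)/1858 = (-4239 + 1/52)*(1/1858) = -220427/52*1/1858 = -220427/96616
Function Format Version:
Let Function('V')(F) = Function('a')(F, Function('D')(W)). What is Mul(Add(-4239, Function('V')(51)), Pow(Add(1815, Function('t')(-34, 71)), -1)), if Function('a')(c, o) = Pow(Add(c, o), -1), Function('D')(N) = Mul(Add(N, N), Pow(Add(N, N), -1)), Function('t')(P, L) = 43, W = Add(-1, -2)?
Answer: Rational(-220427, 96616) ≈ -2.2815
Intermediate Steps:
W = -3
Function('D')(N) = 1 (Function('D')(N) = Mul(Mul(2, N), Pow(Mul(2, N), -1)) = Mul(Mul(2, N), Mul(Rational(1, 2), Pow(N, -1))) = 1)
Function('V')(F) = Pow(Add(1, F), -1) (Function('V')(F) = Pow(Add(F, 1), -1) = Pow(Add(1, F), -1))
Mul(Add(-4239, Function('V')(51)), Pow(Add(1815, Function('t')(-34, 71)), -1)) = Mul(Add(-4239, Pow(Add(1, 51), -1)), Pow(Add(1815, 43), -1)) = Mul(Add(-4239, Pow(52, -1)), Pow(1858, -1)) = Mul(Add(-4239, Rational(1, 52)), Rational(1, 1858)) = Mul(Rational(-220427, 52), Rational(1, 1858)) = Rational(-220427, 96616)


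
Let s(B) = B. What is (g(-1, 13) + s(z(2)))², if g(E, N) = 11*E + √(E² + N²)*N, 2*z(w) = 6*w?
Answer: 28755 - 130*√170 ≈ 27060.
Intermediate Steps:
z(w) = 3*w (z(w) = (6*w)/2 = 3*w)
g(E, N) = 11*E + N*√(E² + N²)
(g(-1, 13) + s(z(2)))² = ((11*(-1) + 13*√((-1)² + 13²)) + 3*2)² = ((-11 + 13*√(1 + 169)) + 6)² = ((-11 + 13*√170) + 6)² = (-5 + 13*√170)²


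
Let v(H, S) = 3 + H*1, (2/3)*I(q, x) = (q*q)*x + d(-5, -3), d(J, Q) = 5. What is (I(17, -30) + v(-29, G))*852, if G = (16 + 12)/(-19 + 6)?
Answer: -11096022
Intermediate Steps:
I(q, x) = 15/2 + 3*x*q²/2 (I(q, x) = 3*((q*q)*x + 5)/2 = 3*(q²*x + 5)/2 = 3*(x*q² + 5)/2 = 3*(5 + x*q²)/2 = 15/2 + 3*x*q²/2)
G = -28/13 (G = 28/(-13) = 28*(-1/13) = -28/13 ≈ -2.1538)
v(H, S) = 3 + H
(I(17, -30) + v(-29, G))*852 = ((15/2 + (3/2)*(-30)*17²) + (3 - 29))*852 = ((15/2 + (3/2)*(-30)*289) - 26)*852 = ((15/2 - 13005) - 26)*852 = (-25995/2 - 26)*852 = -26047/2*852 = -11096022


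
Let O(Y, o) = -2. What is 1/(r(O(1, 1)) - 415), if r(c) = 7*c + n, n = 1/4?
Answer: -4/1715 ≈ -0.0023324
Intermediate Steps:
n = ¼ ≈ 0.25000
r(c) = ¼ + 7*c (r(c) = 7*c + ¼ = ¼ + 7*c)
1/(r(O(1, 1)) - 415) = 1/((¼ + 7*(-2)) - 415) = 1/((¼ - 14) - 415) = 1/(-55/4 - 415) = 1/(-1715/4) = -4/1715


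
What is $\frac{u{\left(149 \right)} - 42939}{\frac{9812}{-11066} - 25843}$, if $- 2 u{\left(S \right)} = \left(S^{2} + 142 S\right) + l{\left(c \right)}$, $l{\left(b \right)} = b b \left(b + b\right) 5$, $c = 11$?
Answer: $\frac{71701141}{25998950} \approx 2.7578$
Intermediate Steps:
$l{\left(b \right)} = 10 b^{3}$ ($l{\left(b \right)} = b b 2 b 5 = b 2 b^{2} \cdot 5 = 2 b^{3} \cdot 5 = 10 b^{3}$)
$u{\left(S \right)} = -6655 - 71 S - \frac{S^{2}}{2}$ ($u{\left(S \right)} = - \frac{\left(S^{2} + 142 S\right) + 10 \cdot 11^{3}}{2} = - \frac{\left(S^{2} + 142 S\right) + 10 \cdot 1331}{2} = - \frac{\left(S^{2} + 142 S\right) + 13310}{2} = - \frac{13310 + S^{2} + 142 S}{2} = -6655 - 71 S - \frac{S^{2}}{2}$)
$\frac{u{\left(149 \right)} - 42939}{\frac{9812}{-11066} - 25843} = \frac{\left(-6655 - 10579 - \frac{149^{2}}{2}\right) - 42939}{\frac{9812}{-11066} - 25843} = \frac{\left(-6655 - 10579 - \frac{22201}{2}\right) - 42939}{9812 \left(- \frac{1}{11066}\right) - 25843} = \frac{\left(-6655 - 10579 - \frac{22201}{2}\right) - 42939}{- \frac{446}{503} - 25843} = \frac{- \frac{56669}{2} - 42939}{- \frac{12999475}{503}} = \left(- \frac{142547}{2}\right) \left(- \frac{503}{12999475}\right) = \frac{71701141}{25998950}$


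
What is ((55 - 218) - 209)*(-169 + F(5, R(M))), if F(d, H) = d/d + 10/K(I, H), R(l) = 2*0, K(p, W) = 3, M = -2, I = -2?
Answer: 61256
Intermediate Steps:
R(l) = 0
F(d, H) = 13/3 (F(d, H) = d/d + 10/3 = 1 + 10*(1/3) = 1 + 10/3 = 13/3)
((55 - 218) - 209)*(-169 + F(5, R(M))) = ((55 - 218) - 209)*(-169 + 13/3) = (-163 - 209)*(-494/3) = -372*(-494/3) = 61256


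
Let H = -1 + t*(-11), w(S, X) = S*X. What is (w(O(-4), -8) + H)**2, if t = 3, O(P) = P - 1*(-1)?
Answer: 100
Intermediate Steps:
O(P) = 1 + P (O(P) = P + 1 = 1 + P)
H = -34 (H = -1 + 3*(-11) = -1 - 33 = -34)
(w(O(-4), -8) + H)**2 = ((1 - 4)*(-8) - 34)**2 = (-3*(-8) - 34)**2 = (24 - 34)**2 = (-10)**2 = 100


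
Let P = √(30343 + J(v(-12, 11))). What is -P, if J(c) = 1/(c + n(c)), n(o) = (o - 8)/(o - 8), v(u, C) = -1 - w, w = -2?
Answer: -3*√13486/2 ≈ -174.19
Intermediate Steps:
v(u, C) = 1 (v(u, C) = -1 - 1*(-2) = -1 + 2 = 1)
n(o) = 1 (n(o) = (-8 + o)/(-8 + o) = 1)
J(c) = 1/(1 + c) (J(c) = 1/(c + 1) = 1/(1 + c))
P = 3*√13486/2 (P = √(30343 + 1/(1 + 1)) = √(30343 + 1/2) = √(30343 + ½) = √(60687/2) = 3*√13486/2 ≈ 174.19)
-P = -3*√13486/2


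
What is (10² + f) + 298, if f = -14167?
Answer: -13769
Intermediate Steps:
(10² + f) + 298 = (10² - 14167) + 298 = (100 - 14167) + 298 = -14067 + 298 = -13769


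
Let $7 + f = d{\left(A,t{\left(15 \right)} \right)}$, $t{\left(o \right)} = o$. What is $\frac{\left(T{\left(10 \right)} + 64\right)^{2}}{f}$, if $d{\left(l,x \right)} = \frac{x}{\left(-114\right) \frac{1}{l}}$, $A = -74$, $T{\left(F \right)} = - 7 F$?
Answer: $\frac{171}{13} \approx 13.154$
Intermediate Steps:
$d{\left(l,x \right)} = - \frac{l x}{114}$ ($d{\left(l,x \right)} = x \left(- \frac{l}{114}\right) = - \frac{l x}{114}$)
$f = \frac{52}{19}$ ($f = -7 - \left(- \frac{37}{57}\right) 15 = -7 + \frac{185}{19} = \frac{52}{19} \approx 2.7368$)
$\frac{\left(T{\left(10 \right)} + 64\right)^{2}}{f} = \frac{\left(\left(-7\right) 10 + 64\right)^{2}}{\frac{52}{19}} = \left(-70 + 64\right)^{2} \cdot \frac{19}{52} = \left(-6\right)^{2} \cdot \frac{19}{52} = 36 \cdot \frac{19}{52} = \frac{171}{13}$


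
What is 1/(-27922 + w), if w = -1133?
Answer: -1/29055 ≈ -3.4417e-5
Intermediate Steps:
1/(-27922 + w) = 1/(-27922 - 1133) = 1/(-29055) = -1/29055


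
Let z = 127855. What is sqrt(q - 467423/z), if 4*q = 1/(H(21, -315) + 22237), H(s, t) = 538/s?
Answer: I*sqrt(83598316965914681021)/4781930426 ≈ 1.912*I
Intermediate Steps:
q = 21/1870060 (q = 1/(4*(538/21 + 22237)) = 1/(4*(467515/21)) = (1/4)*(21/467515) = 21/1870060 ≈ 1.1230e-5)
sqrt(q - 467423/z) = sqrt(21/1870060 - 467423/127855) = sqrt(-34964254817/9563860852) = I*sqrt(83598316965914681021)/4781930426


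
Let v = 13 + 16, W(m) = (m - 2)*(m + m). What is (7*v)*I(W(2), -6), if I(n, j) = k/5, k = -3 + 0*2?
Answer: -609/5 ≈ -121.80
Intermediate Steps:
k = -3 (k = -3 + 0 = -3)
W(m) = 2*m*(-2 + m) (W(m) = (-2 + m)*(2*m) = 2*m*(-2 + m))
I(n, j) = -⅗ (I(n, j) = -3/5 = -3*⅕ = -⅗)
v = 29
(7*v)*I(W(2), -6) = (7*29)*(-⅗) = 203*(-⅗) = -609/5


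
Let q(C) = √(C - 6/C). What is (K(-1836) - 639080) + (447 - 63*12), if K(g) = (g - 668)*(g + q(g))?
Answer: 3957955 - 1252*I*√19101710/51 ≈ 3.958e+6 - 1.0729e+5*I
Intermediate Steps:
K(g) = (-668 + g)*(g + √(g - 6/g)) (K(g) = (g - 668)*(g + √(g - 6/g)) = (-668 + g)*(g + √(g - 6/g)))
(K(-1836) - 639080) + (447 - 63*12) = (((-1836)² - 668*(-1836) - 668*√(-1836 - 6/(-1836)) - 1836*√(-1836 - 6/(-1836))) - 639080) + (447 - 63*12) = ((3370896 + 1226448 - 668*√(-1836 - 6*(-1/1836)) - 1836*√(-1836 - 6*(-1/1836))) - 639080) + (447 - 756) = ((3370896 + 1226448 - 668*√(-1836 + 1/306) - 1836*√(-1836 + 1/306)) - 639080) - 309 = ((3370896 + 1226448 - 334*I*√19101710/51 - 18*I*√19101710) - 639080) - 309 = ((4597344 - 1252*I*√19101710/51) - 639080) - 309 = (3958264 - 1252*I*√19101710/51) - 309 = 3957955 - 1252*I*√19101710/51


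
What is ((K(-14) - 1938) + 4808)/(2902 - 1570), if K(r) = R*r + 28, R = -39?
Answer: 287/111 ≈ 2.5856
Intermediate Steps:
K(r) = 28 - 39*r (K(r) = -39*r + 28 = 28 - 39*r)
((K(-14) - 1938) + 4808)/(2902 - 1570) = (((28 - 39*(-14)) - 1938) + 4808)/(2902 - 1570) = (((28 + 546) - 1938) + 4808)/1332 = ((574 - 1938) + 4808)*(1/1332) = (-1364 + 4808)*(1/1332) = 3444*(1/1332) = 287/111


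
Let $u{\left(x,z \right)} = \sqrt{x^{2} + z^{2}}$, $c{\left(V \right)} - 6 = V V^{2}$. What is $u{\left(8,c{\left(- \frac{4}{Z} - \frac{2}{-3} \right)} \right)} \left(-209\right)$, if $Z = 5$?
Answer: $- \frac{418 \sqrt{284684641}}{3375} \approx -2089.7$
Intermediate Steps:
$c{\left(V \right)} = 6 + V^{3}$ ($c{\left(V \right)} = 6 + V V^{2} = 6 + V^{3}$)
$u{\left(8,c{\left(- \frac{4}{Z} - \frac{2}{-3} \right)} \right)} \left(-209\right) = \sqrt{8^{2} + \left(6 + \left(- \frac{4}{5} - \frac{2}{-3}\right)^{3}\right)^{2}} \left(-209\right) = \sqrt{64 + \left(6 + \left(\left(-4\right) \frac{1}{5} - - \frac{2}{3}\right)^{3}\right)^{2}} \left(-209\right) = \sqrt{64 + \left(6 + \left(- \frac{4}{5} + \frac{2}{3}\right)^{3}\right)^{2}} \left(-209\right) = \sqrt{64 + \left(6 + \left(- \frac{2}{15}\right)^{3}\right)^{2}} \left(-209\right) = \sqrt{64 + \left(6 - \frac{8}{3375}\right)^{2}} \left(-209\right) = \sqrt{64 + \left(\frac{20242}{3375}\right)^{2}} \left(-209\right) = \sqrt{64 + \frac{409738564}{11390625}} \left(-209\right) = \sqrt{\frac{1138738564}{11390625}} \left(-209\right) = \frac{2 \sqrt{284684641}}{3375} \left(-209\right) = - \frac{418 \sqrt{284684641}}{3375}$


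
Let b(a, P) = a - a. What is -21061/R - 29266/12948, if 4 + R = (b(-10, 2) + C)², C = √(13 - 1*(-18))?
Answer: -45581335/58266 ≈ -782.30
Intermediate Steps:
b(a, P) = 0
C = √31 (C = √(13 + 18) = √31 ≈ 5.5678)
R = 27 (R = -4 + (0 + √31)² = -4 + (√31)² = -4 + 31 = 27)
-21061/R - 29266/12948 = -21061/27 - 29266/12948 = -21061*1/27 - 29266*1/12948 = -21061/27 - 14633/6474 = -45581335/58266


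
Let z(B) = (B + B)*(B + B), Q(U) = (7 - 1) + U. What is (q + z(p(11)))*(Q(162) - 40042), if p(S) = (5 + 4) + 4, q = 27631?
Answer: -1128713318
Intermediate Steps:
Q(U) = 6 + U
p(S) = 13 (p(S) = 9 + 4 = 13)
z(B) = 4*B² (z(B) = (2*B)*(2*B) = 4*B²)
(q + z(p(11)))*(Q(162) - 40042) = (27631 + 4*13²)*((6 + 162) - 40042) = (27631 + 4*169)*(168 - 40042) = (27631 + 676)*(-39874) = 28307*(-39874) = -1128713318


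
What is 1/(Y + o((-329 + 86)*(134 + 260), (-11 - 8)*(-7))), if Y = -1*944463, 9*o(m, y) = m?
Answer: -1/955101 ≈ -1.0470e-6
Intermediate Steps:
o(m, y) = m/9
Y = -944463
1/(Y + o((-329 + 86)*(134 + 260), (-11 - 8)*(-7))) = 1/(-944463 + ((-329 + 86)*(134 + 260))/9) = 1/(-944463 + (-243*394)/9) = 1/(-944463 + (⅑)*(-95742)) = 1/(-944463 - 10638) = 1/(-955101) = -1/955101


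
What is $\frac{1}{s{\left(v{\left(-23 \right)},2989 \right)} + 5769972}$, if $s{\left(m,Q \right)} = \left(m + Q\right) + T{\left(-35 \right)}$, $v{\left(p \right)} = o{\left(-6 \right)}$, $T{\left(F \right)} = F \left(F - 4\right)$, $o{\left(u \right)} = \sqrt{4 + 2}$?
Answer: $\frac{2887163}{16671420377135} - \frac{\sqrt{6}}{33342840754270} \approx 1.7318 \cdot 10^{-7}$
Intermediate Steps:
$o{\left(u \right)} = \sqrt{6}$
$T{\left(F \right)} = F \left(-4 + F\right)$
$v{\left(p \right)} = \sqrt{6}$
$s{\left(m,Q \right)} = 1365 + Q + m$ ($s{\left(m,Q \right)} = \left(m + Q\right) - 35 \left(-4 - 35\right) = \left(Q + m\right) - -1365 = \left(Q + m\right) + 1365 = 1365 + Q + m$)
$\frac{1}{s{\left(v{\left(-23 \right)},2989 \right)} + 5769972} = \frac{1}{\left(1365 + 2989 + \sqrt{6}\right) + 5769972} = \frac{1}{\left(4354 + \sqrt{6}\right) + 5769972} = \frac{1}{5774326 + \sqrt{6}}$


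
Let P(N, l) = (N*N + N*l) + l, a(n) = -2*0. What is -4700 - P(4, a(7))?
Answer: -4716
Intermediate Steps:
a(n) = 0
P(N, l) = l + N² + N*l (P(N, l) = (N² + N*l) + l = l + N² + N*l)
-4700 - P(4, a(7)) = -4700 - (0 + 4² + 4*0) = -4700 - (0 + 16 + 0) = -4700 - 1*16 = -4700 - 16 = -4716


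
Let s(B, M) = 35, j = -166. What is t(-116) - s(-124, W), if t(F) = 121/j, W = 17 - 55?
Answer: -5931/166 ≈ -35.729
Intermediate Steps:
W = -38
t(F) = -121/166 (t(F) = 121/(-166) = 121*(-1/166) = -121/166)
t(-116) - s(-124, W) = -121/166 - 1*35 = -121/166 - 35 = -5931/166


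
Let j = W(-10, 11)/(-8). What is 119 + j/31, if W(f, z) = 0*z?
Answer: 119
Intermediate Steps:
W(f, z) = 0
j = 0 (j = 0/(-8) = 0*(-⅛) = 0)
119 + j/31 = 119 + 0/31 = 119 + 0*(1/31) = 119 + 0 = 119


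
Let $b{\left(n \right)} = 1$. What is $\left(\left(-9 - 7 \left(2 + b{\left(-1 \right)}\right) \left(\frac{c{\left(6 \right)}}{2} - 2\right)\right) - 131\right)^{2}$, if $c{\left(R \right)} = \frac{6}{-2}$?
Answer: $\frac{17689}{4} \approx 4422.3$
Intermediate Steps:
$c{\left(R \right)} = -3$ ($c{\left(R \right)} = 6 \left(- \frac{1}{2}\right) = -3$)
$\left(\left(-9 - 7 \left(2 + b{\left(-1 \right)}\right) \left(\frac{c{\left(6 \right)}}{2} - 2\right)\right) - 131\right)^{2} = \left(\left(-9 - 7 \left(2 + 1\right) \left(- \frac{3}{2} - 2\right)\right) - 131\right)^{2} = \left(\left(-9 - 7 \cdot 3 \left(\left(-3\right) \frac{1}{2} - 2\right)\right) - 131\right)^{2} = \left(\left(-9 - 7 \cdot 3 \left(- \frac{3}{2} - 2\right)\right) - 131\right)^{2} = \left(\left(-9 - 7 \cdot 3 \left(- \frac{7}{2}\right)\right) - 131\right)^{2} = \left(\left(-9 - - \frac{147}{2}\right) - 131\right)^{2} = \left(\left(-9 + \frac{147}{2}\right) - 131\right)^{2} = \left(\frac{129}{2} - 131\right)^{2} = \left(- \frac{133}{2}\right)^{2} = \frac{17689}{4}$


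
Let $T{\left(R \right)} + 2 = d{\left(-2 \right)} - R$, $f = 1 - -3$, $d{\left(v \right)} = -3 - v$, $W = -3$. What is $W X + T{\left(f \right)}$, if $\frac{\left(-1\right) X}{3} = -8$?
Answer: $-79$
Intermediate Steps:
$X = 24$ ($X = \left(-3\right) \left(-8\right) = 24$)
$f = 4$ ($f = 1 + 3 = 4$)
$T{\left(R \right)} = -3 - R$ ($T{\left(R \right)} = -2 - \left(1 + R\right) = -3 - R$)
$W X + T{\left(f \right)} = \left(-3\right) 24 - 7 = -72 - 7 = -79$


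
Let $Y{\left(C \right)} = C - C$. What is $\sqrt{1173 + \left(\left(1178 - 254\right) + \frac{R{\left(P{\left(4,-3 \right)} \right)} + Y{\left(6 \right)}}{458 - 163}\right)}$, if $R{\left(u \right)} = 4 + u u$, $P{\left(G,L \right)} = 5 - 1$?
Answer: $\frac{\sqrt{7299893}}{59} \approx 45.794$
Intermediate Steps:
$Y{\left(C \right)} = 0$
$P{\left(G,L \right)} = 4$ ($P{\left(G,L \right)} = 5 - 1 = 4$)
$R{\left(u \right)} = 4 + u^{2}$
$\sqrt{1173 + \left(\left(1178 - 254\right) + \frac{R{\left(P{\left(4,-3 \right)} \right)} + Y{\left(6 \right)}}{458 - 163}\right)} = \sqrt{1173 + \left(\left(1178 - 254\right) + \frac{\left(4 + 4^{2}\right) + 0}{458 - 163}\right)} = \sqrt{1173 + \left(924 + \frac{\left(4 + 16\right) + 0}{295}\right)} = \sqrt{1173 + \left(924 + \left(20 + 0\right) \frac{1}{295}\right)} = \sqrt{1173 + \left(924 + 20 \cdot \frac{1}{295}\right)} = \sqrt{1173 + \left(924 + \frac{4}{59}\right)} = \sqrt{1173 + \frac{54520}{59}} = \sqrt{\frac{123727}{59}} = \frac{\sqrt{7299893}}{59}$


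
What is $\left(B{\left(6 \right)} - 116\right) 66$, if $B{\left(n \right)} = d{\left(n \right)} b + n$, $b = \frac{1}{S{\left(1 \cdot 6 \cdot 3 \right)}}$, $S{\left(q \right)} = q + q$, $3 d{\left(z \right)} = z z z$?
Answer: $-7128$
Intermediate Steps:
$d{\left(z \right)} = \frac{z^{3}}{3}$ ($d{\left(z \right)} = \frac{z z z}{3} = \frac{z^{2} z}{3} = \frac{z^{3}}{3}$)
$S{\left(q \right)} = 2 q$
$b = \frac{1}{36}$ ($b = \frac{1}{2 \cdot 1 \cdot 6 \cdot 3} = \frac{1}{2 \cdot 6 \cdot 3} = \frac{1}{2 \cdot 18} = \frac{1}{36} \approx 0.027778$)
$B{\left(n \right)} = n + \frac{n^{3}}{108}$ ($B{\left(n \right)} = \frac{n^{3}}{3} \cdot \frac{1}{36} + n = \frac{n^{3}}{108} + n = n + \frac{n^{3}}{108}$)
$\left(B{\left(6 \right)} - 116\right) 66 = \left(\left(6 + \frac{6^{3}}{108}\right) - 116\right) 66 = \left(\left(6 + \frac{1}{108} \cdot 216\right) - 116\right) 66 = \left(\left(6 + 2\right) - 116\right) 66 = \left(8 - 116\right) 66 = \left(-108\right) 66 = -7128$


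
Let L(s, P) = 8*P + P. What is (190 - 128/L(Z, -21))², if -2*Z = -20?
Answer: 1298737444/35721 ≈ 36358.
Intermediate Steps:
Z = 10 (Z = -½*(-20) = 10)
L(s, P) = 9*P
(190 - 128/L(Z, -21))² = (190 - 128/(9*(-21)))² = (190 - 128/(-189))² = (190 - 128*(-1/189))² = (190 + 128/189)² = (36038/189)² = 1298737444/35721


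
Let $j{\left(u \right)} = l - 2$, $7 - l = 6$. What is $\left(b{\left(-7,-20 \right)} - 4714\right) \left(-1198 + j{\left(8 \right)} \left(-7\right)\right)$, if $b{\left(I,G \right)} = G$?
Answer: $5638194$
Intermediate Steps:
$l = 1$ ($l = 7 - 6 = 1$)
$j{\left(u \right)} = -1$ ($j{\left(u \right)} = 1 - 2 = -1$)
$\left(b{\left(-7,-20 \right)} - 4714\right) \left(-1198 + j{\left(8 \right)} \left(-7\right)\right) = \left(-20 - 4714\right) \left(-1198 - -7\right) = - 4734 \left(-1198 + 7\right) = \left(-4734\right) \left(-1191\right) = 5638194$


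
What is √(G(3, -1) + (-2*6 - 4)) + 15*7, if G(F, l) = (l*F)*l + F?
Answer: 105 + I*√10 ≈ 105.0 + 3.1623*I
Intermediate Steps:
G(F, l) = F + F*l² (G(F, l) = (F*l)*l + F = F*l² + F = F + F*l²)
√(G(3, -1) + (-2*6 - 4)) + 15*7 = √(3*(1 + (-1)²) + (-2*6 - 4)) + 15*7 = √(3*(1 + 1) + (-12 - 4)) + 105 = √(3*2 - 16) + 105 = √(6 - 16) + 105 = √(-10) + 105 = I*√10 + 105 = 105 + I*√10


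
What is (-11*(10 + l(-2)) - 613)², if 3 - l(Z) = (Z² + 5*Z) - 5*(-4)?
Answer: 362404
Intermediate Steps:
l(Z) = -17 - Z² - 5*Z (l(Z) = 3 - ((Z² + 5*Z) - 5*(-4)) = 3 - ((Z² + 5*Z) + 20) = 3 - (20 + Z² + 5*Z) = 3 + (-20 - Z² - 5*Z) = -17 - Z² - 5*Z)
(-11*(10 + l(-2)) - 613)² = (-11*(10 + (-17 - 1*(-2)² - 5*(-2))) - 613)² = (-11*(10 + (-17 - 1*4 + 10)) - 613)² = (-11*(10 + (-17 - 4 + 10)) - 613)² = (-11*(10 - 11) - 613)² = (-11*(-1) - 613)² = (11 - 613)² = (-602)² = 362404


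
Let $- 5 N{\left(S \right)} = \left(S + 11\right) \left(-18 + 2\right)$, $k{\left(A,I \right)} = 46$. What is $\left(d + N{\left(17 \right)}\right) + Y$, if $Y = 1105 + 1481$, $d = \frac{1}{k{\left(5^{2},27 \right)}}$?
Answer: $\frac{615393}{230} \approx 2675.6$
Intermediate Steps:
$N{\left(S \right)} = \frac{176}{5} + \frac{16 S}{5}$ ($N{\left(S \right)} = - \frac{\left(S + 11\right) \left(-18 + 2\right)}{5} = - \frac{\left(11 + S\right) \left(-16\right)}{5} = - \frac{-176 - 16 S}{5} = \frac{176}{5} + \frac{16 S}{5}$)
$d = \frac{1}{46} \approx 0.021739$
$Y = 2586$
$\left(d + N{\left(17 \right)}\right) + Y = \left(\frac{1}{46} + \left(\frac{176}{5} + \frac{16}{5} \cdot 17\right)\right) + 2586 = \left(\frac{1}{46} + \left(\frac{176}{5} + \frac{272}{5}\right)\right) + 2586 = \left(\frac{1}{46} + \frac{448}{5}\right) + 2586 = \frac{20613}{230} + 2586 = \frac{615393}{230}$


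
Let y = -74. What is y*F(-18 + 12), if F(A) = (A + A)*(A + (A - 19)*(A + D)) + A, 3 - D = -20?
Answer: -382284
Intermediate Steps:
D = 23 (D = 3 - 1*(-20) = 3 + 20 = 23)
F(A) = A + 2*A*(A + (-19 + A)*(23 + A)) (F(A) = (A + A)*(A + (A - 19)*(A + 23)) + A = (2*A)*(A + (-19 + A)*(23 + A)) + A = 2*A*(A + (-19 + A)*(23 + A)) + A = A + 2*A*(A + (-19 + A)*(23 + A)))
y*F(-18 + 12) = -74*(-18 + 12)*(-873 + 2*(-18 + 12)² + 10*(-18 + 12)) = -(-444)*(-873 + 2*(-6)² + 10*(-6)) = -(-444)*(-873 + 2*36 - 60) = -(-444)*(-873 + 72 - 60) = -(-444)*(-861) = -74*5166 = -382284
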